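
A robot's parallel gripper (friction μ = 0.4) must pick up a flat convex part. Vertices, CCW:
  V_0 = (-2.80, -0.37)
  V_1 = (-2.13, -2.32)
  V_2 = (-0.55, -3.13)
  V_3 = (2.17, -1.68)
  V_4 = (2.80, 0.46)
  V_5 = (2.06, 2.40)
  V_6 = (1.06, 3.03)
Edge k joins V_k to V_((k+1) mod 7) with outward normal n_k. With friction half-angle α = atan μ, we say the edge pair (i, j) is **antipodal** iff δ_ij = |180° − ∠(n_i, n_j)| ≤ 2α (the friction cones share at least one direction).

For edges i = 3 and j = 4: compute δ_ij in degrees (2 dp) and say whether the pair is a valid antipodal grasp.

α = atan 0.4 = 21.80°;  2α = 43.60°
edge 3: e_3 = (+0.63, +2.14);  n_3 = (+0.9593, -0.2824)
edge 4: e_4 = (-0.74, +1.94);  n_4 = (+0.9343, +0.3564)
∠(n_3, n_4) = 37.28°
δ = |180° − 37.28°| = 142.72°
142.72° > 2α = 43.60°  →  invalid

δ = 142.72°, invalid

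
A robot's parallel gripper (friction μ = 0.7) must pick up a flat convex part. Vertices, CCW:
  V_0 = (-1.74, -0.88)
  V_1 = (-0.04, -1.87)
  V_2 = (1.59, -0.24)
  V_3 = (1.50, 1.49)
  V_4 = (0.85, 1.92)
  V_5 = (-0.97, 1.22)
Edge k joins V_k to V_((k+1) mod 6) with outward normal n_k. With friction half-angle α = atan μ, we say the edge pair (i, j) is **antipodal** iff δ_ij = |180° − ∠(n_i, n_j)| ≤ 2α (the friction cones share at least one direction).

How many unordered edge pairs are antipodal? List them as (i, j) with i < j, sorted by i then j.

α = atan 0.7 = 34.99°;  2α = 69.98°
n_0 = (-0.5032, -0.8641)
n_1 = (+0.7071, -0.7071)
n_2 = (+0.9986, +0.0520)
n_3 = (+0.5517, +0.8340)
n_4 = (-0.3590, +0.9333)
n_5 = (-0.9389, +0.3443)
  (0,1): δ = 104.79°  ·
  (0,2): δ = 56.81°  ✓
  (0,3): δ = 3.27°  ✓
  (0,4): δ = 51.25°  ✓
  (0,5): δ = 100.08°  ·
  (1,2): δ = 132.02°  ·
  (1,3): δ = 78.49°  ·
  (1,4): δ = 23.96°  ✓
  (1,5): δ = 24.86°  ✓
  (2,3): δ = 126.46°  ·
  (2,4): δ = 71.94°  ·
  (2,5): δ = 23.11°  ✓
  (3,4): δ = 125.48°  ·
  (3,5): δ = 76.65°  ·
  (4,5): δ = 131.17°  ·
antipodal pairs: 6

count = 6; pairs: (0,2), (0,3), (0,4), (1,4), (1,5), (2,5)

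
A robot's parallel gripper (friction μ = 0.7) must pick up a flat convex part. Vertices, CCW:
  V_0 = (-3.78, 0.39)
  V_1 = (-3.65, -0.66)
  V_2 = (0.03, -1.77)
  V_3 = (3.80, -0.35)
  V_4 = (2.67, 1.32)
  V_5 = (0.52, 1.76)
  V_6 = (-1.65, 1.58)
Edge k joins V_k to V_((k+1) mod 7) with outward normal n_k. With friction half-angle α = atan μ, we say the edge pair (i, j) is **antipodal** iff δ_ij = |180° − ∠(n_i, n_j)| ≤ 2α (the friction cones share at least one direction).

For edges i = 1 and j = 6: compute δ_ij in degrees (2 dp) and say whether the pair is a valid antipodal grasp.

δ = 45.98°, valid

α = atan 0.7 = 34.99°;  2α = 69.98°
edge 1: e_1 = (+3.68, -1.11);  n_1 = (-0.2888, -0.9574)
edge 6: e_6 = (-2.13, -1.19);  n_6 = (-0.4877, +0.8730)
∠(n_1, n_6) = 134.02°
δ = |180° − 134.02°| = 45.98°
45.98° ≤ 2α = 69.98°  →  valid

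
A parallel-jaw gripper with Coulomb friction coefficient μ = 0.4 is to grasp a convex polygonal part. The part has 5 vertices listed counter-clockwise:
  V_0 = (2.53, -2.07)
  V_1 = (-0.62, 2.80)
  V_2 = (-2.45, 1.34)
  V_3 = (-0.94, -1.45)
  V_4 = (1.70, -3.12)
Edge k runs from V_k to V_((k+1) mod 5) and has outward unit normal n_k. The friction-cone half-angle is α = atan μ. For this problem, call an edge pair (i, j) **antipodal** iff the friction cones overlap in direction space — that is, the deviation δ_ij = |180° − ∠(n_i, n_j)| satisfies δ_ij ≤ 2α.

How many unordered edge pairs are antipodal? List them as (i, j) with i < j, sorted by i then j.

α = atan 0.4 = 21.80°;  2α = 43.60°
n_0 = (+0.8397, +0.5431)
n_1 = (-0.6237, +0.7817)
n_2 = (-0.8795, -0.4760)
n_3 = (-0.5346, -0.8451)
n_4 = (+0.7845, -0.6201)
  (0,1): δ = 84.31°  ·
  (0,2): δ = 4.47°  ✓
  (0,3): δ = 24.79°  ✓
  (0,4): δ = 108.78°  ·
  (1,2): δ = 100.16°  ·
  (1,3): δ = 70.90°  ·
  (1,4): δ = 13.09°  ✓
  (2,3): δ = 150.74°  ·
  (2,4): δ = 66.75°  ·
  (3,4): δ = 96.01°  ·
antipodal pairs: 3

count = 3; pairs: (0,2), (0,3), (1,4)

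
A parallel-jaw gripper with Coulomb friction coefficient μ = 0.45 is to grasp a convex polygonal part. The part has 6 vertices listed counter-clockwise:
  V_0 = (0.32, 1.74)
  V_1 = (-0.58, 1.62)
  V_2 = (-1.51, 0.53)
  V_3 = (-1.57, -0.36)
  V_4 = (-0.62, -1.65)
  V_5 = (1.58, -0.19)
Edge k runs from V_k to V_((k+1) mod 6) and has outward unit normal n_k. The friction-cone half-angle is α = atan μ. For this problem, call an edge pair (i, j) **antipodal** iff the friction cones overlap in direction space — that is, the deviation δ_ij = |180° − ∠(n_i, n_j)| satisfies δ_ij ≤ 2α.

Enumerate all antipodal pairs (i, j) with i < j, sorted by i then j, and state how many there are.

count = 4; pairs: (0,4), (1,4), (2,5), (3,5)

α = atan 0.45 = 24.23°;  2α = 48.46°
n_0 = (-0.1322, +0.9912)
n_1 = (-0.7607, +0.6491)
n_2 = (-0.9977, +0.0673)
n_3 = (-0.8052, -0.5930)
n_4 = (+0.5530, -0.8332)
n_5 = (+0.8374, +0.5467)
  (0,1): δ = 138.07°  ·
  (0,2): δ = 101.45°  ·
  (0,3): δ = 61.23°  ·
  (0,4): δ = 25.98°  ✓
  (0,5): δ = 115.54°  ·
  (1,2): δ = 143.39°  ·
  (1,3): δ = 103.16°  ·
  (1,4): δ = 15.96°  ✓
  (1,5): δ = 73.61°  ·
  (2,3): δ = 139.77°  ·
  (2,4): δ = 52.57°  ·
  (2,5): δ = 37.00°  ✓
  (3,4): δ = 92.80°  ·
  (3,5): δ = 3.23°  ✓
  (4,5): δ = 90.43°  ·
antipodal pairs: 4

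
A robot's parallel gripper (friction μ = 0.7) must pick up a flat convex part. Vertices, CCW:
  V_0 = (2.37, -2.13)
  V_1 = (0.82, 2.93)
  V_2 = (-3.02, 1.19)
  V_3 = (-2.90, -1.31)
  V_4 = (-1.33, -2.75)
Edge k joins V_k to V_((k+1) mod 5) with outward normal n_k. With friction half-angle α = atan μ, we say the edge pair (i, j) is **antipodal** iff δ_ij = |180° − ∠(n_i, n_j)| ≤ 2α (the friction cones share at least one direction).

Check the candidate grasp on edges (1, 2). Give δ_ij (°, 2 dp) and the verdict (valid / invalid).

δ = 111.63°, invalid

α = atan 0.7 = 34.99°;  2α = 69.98°
edge 1: e_1 = (-3.84, -1.74);  n_1 = (-0.4127, +0.9109)
edge 2: e_2 = (+0.12, -2.50);  n_2 = (-0.9988, -0.0479)
∠(n_1, n_2) = 68.37°
δ = |180° − 68.37°| = 111.63°
111.63° > 2α = 69.98°  →  invalid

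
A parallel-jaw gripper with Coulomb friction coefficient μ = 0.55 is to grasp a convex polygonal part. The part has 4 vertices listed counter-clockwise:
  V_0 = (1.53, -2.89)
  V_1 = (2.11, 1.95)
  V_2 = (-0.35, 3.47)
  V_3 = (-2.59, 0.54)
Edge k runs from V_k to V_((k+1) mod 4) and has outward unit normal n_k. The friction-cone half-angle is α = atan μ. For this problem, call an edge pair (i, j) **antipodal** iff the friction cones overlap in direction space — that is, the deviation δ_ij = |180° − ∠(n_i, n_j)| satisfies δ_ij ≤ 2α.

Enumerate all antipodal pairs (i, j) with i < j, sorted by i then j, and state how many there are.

count = 3; pairs: (0,2), (0,3), (1,3)

α = atan 0.55 = 28.81°;  2α = 57.62°
n_0 = (+0.9929, -0.1190)
n_1 = (+0.5256, +0.8507)
n_2 = (-0.7944, +0.6073)
n_3 = (-0.6398, -0.7685)
  (0,1): δ = 114.88°  ·
  (0,2): δ = 30.56°  ✓
  (0,3): δ = 57.06°  ✓
  (1,2): δ = 95.69°  ·
  (1,3): δ = 8.07°  ✓
  (2,3): δ = 92.38°  ·
antipodal pairs: 3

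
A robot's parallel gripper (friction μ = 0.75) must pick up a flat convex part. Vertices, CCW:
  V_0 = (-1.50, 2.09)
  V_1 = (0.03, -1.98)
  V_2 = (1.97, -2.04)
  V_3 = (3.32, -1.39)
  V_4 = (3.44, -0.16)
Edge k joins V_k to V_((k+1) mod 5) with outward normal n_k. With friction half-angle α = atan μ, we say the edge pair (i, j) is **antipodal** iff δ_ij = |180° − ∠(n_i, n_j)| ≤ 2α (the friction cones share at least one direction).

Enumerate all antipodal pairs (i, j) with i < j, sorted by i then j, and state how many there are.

α = atan 0.75 = 36.87°;  2α = 73.74°
n_0 = (-0.9360, -0.3519)
n_1 = (-0.0309, -0.9995)
n_2 = (+0.4338, -0.9010)
n_3 = (+0.9953, -0.0971)
n_4 = (+0.4145, +0.9101)
  (0,1): δ = 112.37°  ·
  (0,2): δ = 84.89°  ·
  (0,3): δ = 26.17°  ✓
  (0,4): δ = 44.91°  ✓
  (1,2): δ = 152.52°  ·
  (1,3): δ = 93.80°  ·
  (1,4): δ = 22.72°  ✓
  (2,3): δ = 121.28°  ·
  (2,4): δ = 50.20°  ✓
  (3,4): δ = 108.92°  ·
antipodal pairs: 4

count = 4; pairs: (0,3), (0,4), (1,4), (2,4)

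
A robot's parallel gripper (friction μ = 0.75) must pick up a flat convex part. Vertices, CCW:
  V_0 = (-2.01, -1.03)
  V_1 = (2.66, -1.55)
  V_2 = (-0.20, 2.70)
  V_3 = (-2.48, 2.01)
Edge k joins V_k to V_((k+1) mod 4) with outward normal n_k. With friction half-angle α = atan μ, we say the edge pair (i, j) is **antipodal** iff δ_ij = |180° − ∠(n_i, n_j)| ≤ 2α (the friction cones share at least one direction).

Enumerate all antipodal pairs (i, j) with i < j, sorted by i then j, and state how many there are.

α = atan 0.75 = 36.87°;  2α = 73.74°
n_0 = (-0.1107, -0.9939)
n_1 = (+0.8296, +0.5583)
n_2 = (-0.2897, +0.9571)
n_3 = (-0.9883, -0.1528)
  (0,1): δ = 49.71°  ✓
  (0,2): δ = 23.19°  ✓
  (0,3): δ = 105.14°  ·
  (1,2): δ = 107.10°  ·
  (1,3): δ = 25.15°  ✓
  (2,3): δ = 98.05°  ·
antipodal pairs: 3

count = 3; pairs: (0,1), (0,2), (1,3)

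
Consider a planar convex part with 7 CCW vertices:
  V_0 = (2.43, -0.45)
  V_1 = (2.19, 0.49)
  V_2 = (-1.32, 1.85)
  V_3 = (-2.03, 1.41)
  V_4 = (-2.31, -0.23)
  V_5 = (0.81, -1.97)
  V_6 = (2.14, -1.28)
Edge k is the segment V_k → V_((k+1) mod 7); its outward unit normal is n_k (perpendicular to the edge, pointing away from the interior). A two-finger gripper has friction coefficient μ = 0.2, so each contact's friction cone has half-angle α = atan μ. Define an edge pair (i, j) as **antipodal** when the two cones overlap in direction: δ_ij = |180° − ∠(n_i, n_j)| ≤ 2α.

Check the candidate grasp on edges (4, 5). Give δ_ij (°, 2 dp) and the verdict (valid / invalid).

α = atan 0.2 = 11.31°;  2α = 22.62°
edge 4: e_4 = (+3.12, -1.74);  n_4 = (-0.4871, -0.8734)
edge 5: e_5 = (+1.33, +0.69);  n_5 = (+0.4605, -0.8877)
∠(n_4, n_5) = 56.57°
δ = |180° − 56.57°| = 123.43°
123.43° > 2α = 22.62°  →  invalid

δ = 123.43°, invalid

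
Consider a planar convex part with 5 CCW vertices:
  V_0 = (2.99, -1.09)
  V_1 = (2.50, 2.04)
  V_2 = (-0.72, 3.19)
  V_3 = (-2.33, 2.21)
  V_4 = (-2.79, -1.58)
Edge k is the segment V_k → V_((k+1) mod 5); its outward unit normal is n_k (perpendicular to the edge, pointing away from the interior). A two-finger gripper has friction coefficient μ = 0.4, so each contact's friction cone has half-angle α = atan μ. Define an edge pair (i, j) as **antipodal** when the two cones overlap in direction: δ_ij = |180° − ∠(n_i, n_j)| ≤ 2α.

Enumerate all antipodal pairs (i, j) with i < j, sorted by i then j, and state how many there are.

α = atan 0.4 = 21.80°;  2α = 43.60°
n_0 = (+0.9880, +0.1547)
n_1 = (+0.3363, +0.9417)
n_2 = (-0.5199, +0.8542)
n_3 = (-0.9927, +0.1205)
n_4 = (+0.0845, -0.9964)
  (0,1): δ = 118.55°  ·
  (0,2): δ = 67.57°  ·
  (0,3): δ = 15.82°  ✓
  (0,4): δ = 85.95°  ·
  (1,2): δ = 129.02°  ·
  (1,3): δ = 77.27°  ·
  (1,4): δ = 24.50°  ✓
  (2,3): δ = 128.25°  ·
  (2,4): δ = 26.48°  ✓
  (3,4): δ = 78.23°  ·
antipodal pairs: 3

count = 3; pairs: (0,3), (1,4), (2,4)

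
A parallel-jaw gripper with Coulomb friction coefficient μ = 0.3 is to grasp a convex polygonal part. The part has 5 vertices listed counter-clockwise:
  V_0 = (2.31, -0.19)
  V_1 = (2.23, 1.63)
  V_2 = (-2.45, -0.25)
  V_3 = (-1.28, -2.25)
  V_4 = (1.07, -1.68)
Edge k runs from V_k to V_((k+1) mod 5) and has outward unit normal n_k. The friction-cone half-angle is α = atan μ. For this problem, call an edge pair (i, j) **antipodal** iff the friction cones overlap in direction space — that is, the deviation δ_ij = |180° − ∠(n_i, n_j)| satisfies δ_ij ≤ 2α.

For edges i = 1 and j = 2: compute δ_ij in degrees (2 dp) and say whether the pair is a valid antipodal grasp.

δ = 81.56°, invalid

α = atan 0.3 = 16.70°;  2α = 33.40°
edge 1: e_1 = (-4.68, -1.88);  n_1 = (-0.3728, +0.9279)
edge 2: e_2 = (+1.17, -2.00);  n_2 = (-0.8632, -0.5049)
∠(n_1, n_2) = 98.44°
δ = |180° − 98.44°| = 81.56°
81.56° > 2α = 33.40°  →  invalid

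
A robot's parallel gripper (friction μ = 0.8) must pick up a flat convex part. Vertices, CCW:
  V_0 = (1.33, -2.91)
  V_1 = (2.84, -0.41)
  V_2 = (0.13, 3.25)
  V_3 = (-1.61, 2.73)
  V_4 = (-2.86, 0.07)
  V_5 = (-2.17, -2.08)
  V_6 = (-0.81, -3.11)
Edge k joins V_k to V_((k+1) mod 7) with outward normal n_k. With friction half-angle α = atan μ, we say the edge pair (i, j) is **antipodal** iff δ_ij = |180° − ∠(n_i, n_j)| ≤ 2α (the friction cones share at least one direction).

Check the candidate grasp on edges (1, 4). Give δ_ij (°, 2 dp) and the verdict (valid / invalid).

δ = 18.72°, valid

α = atan 0.8 = 38.66°;  2α = 77.32°
edge 1: e_1 = (-2.71, +3.66);  n_1 = (+0.8037, +0.5951)
edge 4: e_4 = (+0.69, -2.15);  n_4 = (-0.9522, -0.3056)
∠(n_1, n_4) = 161.28°
δ = |180° − 161.28°| = 18.72°
18.72° ≤ 2α = 77.32°  →  valid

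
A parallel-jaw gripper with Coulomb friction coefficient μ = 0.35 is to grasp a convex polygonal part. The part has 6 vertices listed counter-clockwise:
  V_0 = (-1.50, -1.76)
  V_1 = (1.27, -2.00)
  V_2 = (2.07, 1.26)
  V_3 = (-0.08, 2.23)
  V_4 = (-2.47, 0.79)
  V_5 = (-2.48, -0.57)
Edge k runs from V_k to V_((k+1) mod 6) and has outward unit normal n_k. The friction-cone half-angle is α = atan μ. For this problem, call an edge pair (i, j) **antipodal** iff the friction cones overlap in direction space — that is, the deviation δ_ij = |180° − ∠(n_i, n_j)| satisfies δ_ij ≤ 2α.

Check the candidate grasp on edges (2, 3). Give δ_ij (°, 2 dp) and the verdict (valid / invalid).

δ = 124.65°, invalid

α = atan 0.35 = 19.29°;  2α = 38.58°
edge 2: e_2 = (-2.15, +0.97);  n_2 = (+0.4112, +0.9115)
edge 3: e_3 = (-2.39, -1.44);  n_3 = (-0.5161, +0.8565)
∠(n_2, n_3) = 55.35°
δ = |180° − 55.35°| = 124.65°
124.65° > 2α = 38.58°  →  invalid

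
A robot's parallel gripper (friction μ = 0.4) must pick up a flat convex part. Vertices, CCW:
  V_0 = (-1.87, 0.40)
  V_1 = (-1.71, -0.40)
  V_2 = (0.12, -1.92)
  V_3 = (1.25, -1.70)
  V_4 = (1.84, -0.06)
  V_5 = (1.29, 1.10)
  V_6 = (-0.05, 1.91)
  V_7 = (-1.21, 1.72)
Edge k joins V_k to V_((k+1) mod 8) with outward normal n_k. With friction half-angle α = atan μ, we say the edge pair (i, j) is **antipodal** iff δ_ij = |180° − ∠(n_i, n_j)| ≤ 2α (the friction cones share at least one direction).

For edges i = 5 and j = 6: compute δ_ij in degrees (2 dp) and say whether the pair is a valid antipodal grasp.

δ = 139.55°, invalid

α = atan 0.4 = 21.80°;  2α = 43.60°
edge 5: e_5 = (-1.34, +0.81);  n_5 = (+0.5173, +0.8558)
edge 6: e_6 = (-1.16, -0.19);  n_6 = (-0.1616, +0.9868)
∠(n_5, n_6) = 40.45°
δ = |180° − 40.45°| = 139.55°
139.55° > 2α = 43.60°  →  invalid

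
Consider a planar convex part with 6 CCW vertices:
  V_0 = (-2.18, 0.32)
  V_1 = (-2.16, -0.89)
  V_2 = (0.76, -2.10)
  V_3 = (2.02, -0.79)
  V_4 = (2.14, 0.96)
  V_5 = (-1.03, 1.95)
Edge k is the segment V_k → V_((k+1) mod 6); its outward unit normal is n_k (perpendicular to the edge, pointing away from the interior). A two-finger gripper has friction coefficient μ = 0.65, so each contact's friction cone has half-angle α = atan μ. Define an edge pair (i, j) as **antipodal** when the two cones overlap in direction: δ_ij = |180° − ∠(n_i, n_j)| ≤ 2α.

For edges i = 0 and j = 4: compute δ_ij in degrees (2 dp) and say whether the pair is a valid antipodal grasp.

δ = 71.71°, invalid

α = atan 0.65 = 33.02°;  2α = 66.05°
edge 0: e_0 = (+0.02, -1.21);  n_0 = (-0.9999, -0.0165)
edge 4: e_4 = (-3.17, +0.99);  n_4 = (+0.2981, +0.9545)
∠(n_0, n_4) = 108.29°
δ = |180° − 108.29°| = 71.71°
71.71° > 2α = 66.05°  →  invalid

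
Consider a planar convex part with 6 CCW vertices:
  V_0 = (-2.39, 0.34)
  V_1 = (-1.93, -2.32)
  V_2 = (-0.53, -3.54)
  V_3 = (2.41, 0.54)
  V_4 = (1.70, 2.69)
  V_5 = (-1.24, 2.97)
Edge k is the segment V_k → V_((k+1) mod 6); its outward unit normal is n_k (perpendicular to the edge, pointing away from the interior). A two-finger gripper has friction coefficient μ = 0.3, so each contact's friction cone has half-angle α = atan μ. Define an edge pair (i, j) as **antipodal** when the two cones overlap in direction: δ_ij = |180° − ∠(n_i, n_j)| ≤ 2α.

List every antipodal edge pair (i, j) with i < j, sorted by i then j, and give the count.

count = 3; pairs: (0,3), (1,3), (2,5)

α = atan 0.3 = 16.70°;  2α = 33.40°
n_0 = (-0.9854, -0.1704)
n_1 = (-0.6570, -0.7539)
n_2 = (+0.8113, -0.5846)
n_3 = (+0.9496, +0.3136)
n_4 = (+0.0948, +0.9955)
n_5 = (-0.9162, +0.4006)
  (0,1): δ = 140.88°  ·
  (0,2): δ = 45.59°  ·
  (0,3): δ = 8.46°  ✓
  (0,4): δ = 74.75°  ·
  (0,5): δ = 146.57°  ·
  (1,2): δ = 84.71°  ·
  (1,3): δ = 30.66°  ✓
  (1,4): δ = 35.63°  ·
  (1,5): δ = 107.45°  ·
  (2,3): δ = 125.95°  ·
  (2,4): δ = 59.66°  ·
  (2,5): δ = 12.16°  ✓
  (3,4): δ = 113.72°  ·
  (3,5): δ = 41.89°  ·
  (4,5): δ = 108.18°  ·
antipodal pairs: 3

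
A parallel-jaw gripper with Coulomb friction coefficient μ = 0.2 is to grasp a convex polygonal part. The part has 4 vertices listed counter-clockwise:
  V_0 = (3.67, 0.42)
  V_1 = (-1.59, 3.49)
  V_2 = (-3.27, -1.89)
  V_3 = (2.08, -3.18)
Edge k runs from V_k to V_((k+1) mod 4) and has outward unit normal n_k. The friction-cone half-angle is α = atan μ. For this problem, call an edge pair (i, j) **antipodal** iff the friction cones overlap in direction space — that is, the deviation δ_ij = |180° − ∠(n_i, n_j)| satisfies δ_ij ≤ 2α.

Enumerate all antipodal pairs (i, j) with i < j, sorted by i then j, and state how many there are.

α = atan 0.2 = 11.31°;  2α = 22.62°
n_0 = (+0.5041, +0.8637)
n_1 = (-0.9545, +0.2981)
n_2 = (-0.2344, -0.9721)
n_3 = (+0.9148, -0.4040)
  (0,1): δ = 77.07°  ·
  (0,2): δ = 16.71°  ✓
  (0,3): δ = 96.44°  ·
  (1,2): δ = 86.21°  ·
  (1,3): δ = 6.49°  ✓
  (2,3): δ = 100.27°  ·
antipodal pairs: 2

count = 2; pairs: (0,2), (1,3)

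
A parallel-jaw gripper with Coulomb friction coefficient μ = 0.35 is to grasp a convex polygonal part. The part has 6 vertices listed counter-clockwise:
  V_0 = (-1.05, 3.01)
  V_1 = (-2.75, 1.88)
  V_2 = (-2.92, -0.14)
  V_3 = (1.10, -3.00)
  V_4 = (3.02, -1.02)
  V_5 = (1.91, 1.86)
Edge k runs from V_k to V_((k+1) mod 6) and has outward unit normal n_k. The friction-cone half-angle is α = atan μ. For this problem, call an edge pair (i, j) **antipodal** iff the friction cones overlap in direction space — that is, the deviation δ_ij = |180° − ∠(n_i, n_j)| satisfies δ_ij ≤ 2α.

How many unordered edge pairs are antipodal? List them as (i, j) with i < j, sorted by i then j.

α = atan 0.35 = 19.29°;  2α = 38.58°
n_0 = (-0.5536, +0.8328)
n_1 = (-0.9965, +0.0839)
n_2 = (-0.5797, -0.8148)
n_3 = (+0.7179, -0.6961)
n_4 = (+0.9331, +0.3596)
n_5 = (+0.3621, +0.9321)
  (0,1): δ = 128.42°  ·
  (0,2): δ = 69.04°  ·
  (0,3): δ = 12.27°  ✓
  (0,4): δ = 77.47°  ·
  (0,5): δ = 125.16°  ·
  (1,2): δ = 120.62°  ·
  (1,3): δ = 39.31°  ·
  (1,4): δ = 25.89°  ✓
  (1,5): δ = 73.58°  ·
  (2,3): δ = 98.69°  ·
  (2,4): δ = 33.49°  ✓
  (2,5): δ = 14.20°  ✓
  (3,4): δ = 114.80°  ·
  (3,5): δ = 67.11°  ·
  (4,5): δ = 132.31°  ·
antipodal pairs: 4

count = 4; pairs: (0,3), (1,4), (2,4), (2,5)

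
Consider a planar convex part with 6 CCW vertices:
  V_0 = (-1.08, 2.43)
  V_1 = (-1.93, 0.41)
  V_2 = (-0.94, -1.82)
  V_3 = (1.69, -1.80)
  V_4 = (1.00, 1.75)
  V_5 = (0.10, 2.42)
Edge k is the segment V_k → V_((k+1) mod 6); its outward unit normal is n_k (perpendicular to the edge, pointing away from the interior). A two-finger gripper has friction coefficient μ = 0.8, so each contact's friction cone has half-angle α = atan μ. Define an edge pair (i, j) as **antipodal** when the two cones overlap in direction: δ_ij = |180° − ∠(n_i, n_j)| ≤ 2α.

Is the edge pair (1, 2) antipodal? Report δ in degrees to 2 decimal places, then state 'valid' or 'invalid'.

α = atan 0.8 = 38.66°;  2α = 77.32°
edge 1: e_1 = (+0.99, -2.23);  n_1 = (-0.9140, -0.4058)
edge 2: e_2 = (+2.63, +0.02);  n_2 = (+0.0076, -1.0000)
∠(n_1, n_2) = 66.50°
δ = |180° − 66.50°| = 113.50°
113.50° > 2α = 77.32°  →  invalid

δ = 113.50°, invalid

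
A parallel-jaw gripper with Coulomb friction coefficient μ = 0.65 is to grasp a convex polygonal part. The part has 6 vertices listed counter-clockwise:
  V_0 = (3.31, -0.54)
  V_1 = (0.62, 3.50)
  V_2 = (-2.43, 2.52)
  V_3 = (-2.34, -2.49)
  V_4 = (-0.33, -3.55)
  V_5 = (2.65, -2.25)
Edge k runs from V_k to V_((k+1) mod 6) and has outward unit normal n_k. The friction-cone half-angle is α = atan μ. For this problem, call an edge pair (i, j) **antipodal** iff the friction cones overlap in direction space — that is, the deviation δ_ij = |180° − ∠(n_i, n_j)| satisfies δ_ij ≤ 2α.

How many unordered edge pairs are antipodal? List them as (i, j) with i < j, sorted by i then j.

count = 6; pairs: (0,2), (0,3), (1,3), (1,4), (1,5), (2,5)

α = atan 0.65 = 33.02°;  2α = 66.05°
n_0 = (+0.8324, +0.5542)
n_1 = (-0.3059, +0.9521)
n_2 = (-0.9998, -0.0180)
n_3 = (-0.4665, -0.8845)
n_4 = (+0.3999, -0.9166)
n_5 = (+0.9329, -0.3601)
  (0,1): δ = 105.84°  ·
  (0,2): δ = 32.63°  ✓
  (0,3): δ = 28.54°  ✓
  (0,4): δ = 79.91°  ·
  (0,5): δ = 125.24°  ·
  (1,2): δ = 106.78°  ·
  (1,3): δ = 45.62°  ✓
  (1,4): δ = 5.76°  ✓
  (1,5): δ = 51.08°  ✓
  (2,3): δ = 118.83°  ·
  (2,4): δ = 67.46°  ·
  (2,5): δ = 22.13°  ✓
  (3,4): δ = 128.63°  ·
  (3,5): δ = 83.30°  ·
  (4,5): δ = 134.67°  ·
antipodal pairs: 6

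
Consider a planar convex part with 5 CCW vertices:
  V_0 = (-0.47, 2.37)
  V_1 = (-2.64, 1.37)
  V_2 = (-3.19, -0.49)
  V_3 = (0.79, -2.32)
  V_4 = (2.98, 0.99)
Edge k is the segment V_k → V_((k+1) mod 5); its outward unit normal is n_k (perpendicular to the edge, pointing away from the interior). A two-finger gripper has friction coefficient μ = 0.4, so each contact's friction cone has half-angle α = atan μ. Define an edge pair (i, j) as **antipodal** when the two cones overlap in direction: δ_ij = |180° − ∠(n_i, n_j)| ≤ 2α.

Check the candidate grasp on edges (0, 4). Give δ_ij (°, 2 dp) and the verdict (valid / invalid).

δ = 133.46°, invalid

α = atan 0.4 = 21.80°;  2α = 43.60°
edge 0: e_0 = (-2.17, -1.00);  n_0 = (-0.4185, +0.9082)
edge 4: e_4 = (-3.45, +1.38);  n_4 = (+0.3714, +0.9285)
∠(n_0, n_4) = 46.54°
δ = |180° − 46.54°| = 133.46°
133.46° > 2α = 43.60°  →  invalid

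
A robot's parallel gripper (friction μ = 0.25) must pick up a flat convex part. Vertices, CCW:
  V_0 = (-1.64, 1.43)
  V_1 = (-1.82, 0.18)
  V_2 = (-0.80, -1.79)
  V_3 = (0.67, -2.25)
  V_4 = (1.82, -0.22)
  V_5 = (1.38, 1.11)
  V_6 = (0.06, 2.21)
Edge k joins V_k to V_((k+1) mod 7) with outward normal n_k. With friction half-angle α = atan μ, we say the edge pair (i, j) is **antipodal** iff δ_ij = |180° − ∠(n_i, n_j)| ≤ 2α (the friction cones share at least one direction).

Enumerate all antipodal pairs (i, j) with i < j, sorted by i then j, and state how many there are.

count = 5; pairs: (0,3), (0,4), (1,4), (1,5), (2,5)

α = atan 0.25 = 14.04°;  2α = 28.07°
n_0 = (-0.9898, +0.1425)
n_1 = (-0.8880, -0.4598)
n_2 = (-0.2986, -0.9544)
n_3 = (+0.8701, -0.4929)
n_4 = (+0.9494, +0.3141)
n_5 = (+0.6402, +0.7682)
n_6 = (-0.4170, +0.9089)
  (0,1): δ = 144.43°  ·
  (0,2): δ = 99.18°  ·
  (0,3): δ = 21.34°  ✓
  (0,4): δ = 26.50°  ✓
  (0,5): δ = 58.39°  ·
  (0,6): δ = 122.84°  ·
  (1,2): δ = 134.75°  ·
  (1,3): δ = 56.91°  ·
  (1,4): δ = 9.07°  ✓
  (1,5): δ = 22.82°  ✓
  (1,6): δ = 87.27°  ·
  (2,3): δ = 102.16°  ·
  (2,4): δ = 54.32°  ·
  (2,5): δ = 22.43°  ✓
  (2,6): δ = 42.02°  ·
  (3,4): δ = 132.16°  ·
  (3,5): δ = 100.27°  ·
  (3,6): δ = 35.82°  ·
  (4,5): δ = 148.11°  ·
  (4,6): δ = 83.66°  ·
  (5,6): δ = 115.55°  ·
antipodal pairs: 5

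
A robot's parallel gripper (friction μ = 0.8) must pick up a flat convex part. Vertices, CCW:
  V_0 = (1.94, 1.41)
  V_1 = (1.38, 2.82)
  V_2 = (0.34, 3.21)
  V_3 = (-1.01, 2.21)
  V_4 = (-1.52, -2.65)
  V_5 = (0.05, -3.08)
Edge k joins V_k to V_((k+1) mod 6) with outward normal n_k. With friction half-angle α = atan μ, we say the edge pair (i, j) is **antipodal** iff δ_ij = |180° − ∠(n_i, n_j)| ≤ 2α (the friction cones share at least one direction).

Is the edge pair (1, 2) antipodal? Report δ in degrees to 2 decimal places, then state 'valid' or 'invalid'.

δ = 122.92°, invalid

α = atan 0.8 = 38.66°;  2α = 77.32°
edge 1: e_1 = (-1.04, +0.39);  n_1 = (+0.3511, +0.9363)
edge 2: e_2 = (-1.35, -1.00);  n_2 = (-0.5952, +0.8036)
∠(n_1, n_2) = 57.08°
δ = |180° − 57.08°| = 122.92°
122.92° > 2α = 77.32°  →  invalid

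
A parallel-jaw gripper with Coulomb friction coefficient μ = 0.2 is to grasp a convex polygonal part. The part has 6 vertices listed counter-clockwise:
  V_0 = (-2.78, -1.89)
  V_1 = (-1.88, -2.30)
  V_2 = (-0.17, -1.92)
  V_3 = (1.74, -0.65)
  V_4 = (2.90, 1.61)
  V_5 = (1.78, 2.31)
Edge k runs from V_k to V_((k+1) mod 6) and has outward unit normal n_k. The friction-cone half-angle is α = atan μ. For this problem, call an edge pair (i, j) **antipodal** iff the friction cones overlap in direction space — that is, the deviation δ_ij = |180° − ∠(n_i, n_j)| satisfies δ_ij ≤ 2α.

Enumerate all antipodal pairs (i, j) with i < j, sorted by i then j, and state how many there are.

count = 3; pairs: (0,4), (2,5), (3,5)

α = atan 0.2 = 11.31°;  2α = 22.62°
n_0 = (-0.4146, -0.9100)
n_1 = (+0.2169, -0.9762)
n_2 = (+0.5537, -0.8327)
n_3 = (+0.8897, -0.4566)
n_4 = (+0.5300, +0.8480)
n_5 = (-0.6775, +0.7355)
  (0,1): δ = 142.98°  ·
  (0,2): δ = 121.89°  ·
  (0,3): δ = 92.68°  ·
  (0,4): δ = 7.51°  ✓
  (0,5): δ = 67.14°  ·
  (1,2): δ = 158.91°  ·
  (1,3): δ = 129.70°  ·
  (1,4): δ = 44.53°  ·
  (1,5): δ = 30.12°  ·
  (2,3): δ = 150.79°  ·
  (2,4): δ = 65.63°  ·
  (2,5): δ = 9.03°  ✓
  (3,4): δ = 94.84°  ·
  (3,5): δ = 20.18°  ✓
  (4,5): δ = 105.35°  ·
antipodal pairs: 3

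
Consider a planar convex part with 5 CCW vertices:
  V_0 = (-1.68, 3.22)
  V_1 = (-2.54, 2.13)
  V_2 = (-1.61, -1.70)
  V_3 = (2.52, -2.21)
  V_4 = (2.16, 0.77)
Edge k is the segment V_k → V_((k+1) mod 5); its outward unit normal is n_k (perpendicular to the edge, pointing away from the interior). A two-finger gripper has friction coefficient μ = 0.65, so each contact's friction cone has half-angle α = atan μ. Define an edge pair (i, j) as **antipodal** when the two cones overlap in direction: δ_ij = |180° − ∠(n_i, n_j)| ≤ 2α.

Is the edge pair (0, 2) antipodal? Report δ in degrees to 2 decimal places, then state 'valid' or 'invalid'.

α = atan 0.65 = 33.02°;  2α = 66.05°
edge 0: e_0 = (-0.86, -1.09);  n_0 = (-0.7851, +0.6194)
edge 2: e_2 = (+4.13, -0.51);  n_2 = (-0.1226, -0.9925)
∠(n_0, n_2) = 121.23°
δ = |180° − 121.23°| = 58.77°
58.77° ≤ 2α = 66.05°  →  valid

δ = 58.77°, valid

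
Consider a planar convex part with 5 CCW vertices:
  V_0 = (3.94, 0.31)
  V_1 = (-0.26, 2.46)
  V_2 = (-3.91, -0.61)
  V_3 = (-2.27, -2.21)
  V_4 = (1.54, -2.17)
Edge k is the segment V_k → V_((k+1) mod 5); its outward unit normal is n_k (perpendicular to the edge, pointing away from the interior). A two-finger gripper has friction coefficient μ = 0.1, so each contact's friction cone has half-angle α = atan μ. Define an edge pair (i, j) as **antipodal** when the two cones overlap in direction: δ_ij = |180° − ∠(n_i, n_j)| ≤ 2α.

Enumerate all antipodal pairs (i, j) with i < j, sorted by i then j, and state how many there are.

α = atan 0.1 = 5.71°;  2α = 11.42°
n_0 = (+0.4557, +0.8901)
n_1 = (-0.6437, +0.7653)
n_2 = (-0.6983, -0.7158)
n_3 = (+0.0105, -0.9999)
n_4 = (+0.7186, -0.6954)
  (0,1): δ = 112.82°  ·
  (0,2): δ = 17.18°  ·
  (0,3): δ = 27.71°  ·
  (0,4): δ = 73.05°  ·
  (1,2): δ = 84.36°  ·
  (1,3): δ = 39.47°  ·
  (1,4): δ = 5.87°  ✓
  (2,3): δ = 135.11°  ·
  (2,4): δ = 89.77°  ·
  (3,4): δ = 134.66°  ·
antipodal pairs: 1

count = 1; pairs: (1,4)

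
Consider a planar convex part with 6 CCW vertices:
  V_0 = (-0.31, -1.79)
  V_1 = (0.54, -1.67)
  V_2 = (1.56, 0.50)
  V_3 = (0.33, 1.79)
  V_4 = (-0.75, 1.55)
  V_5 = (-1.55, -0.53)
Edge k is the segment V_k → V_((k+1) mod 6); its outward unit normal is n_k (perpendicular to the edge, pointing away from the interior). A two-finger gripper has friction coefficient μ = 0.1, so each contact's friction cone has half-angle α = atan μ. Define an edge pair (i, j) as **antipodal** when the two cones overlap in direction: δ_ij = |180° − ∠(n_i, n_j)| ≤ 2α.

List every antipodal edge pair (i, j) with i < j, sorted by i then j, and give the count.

count = 3; pairs: (0,3), (1,4), (2,5)

α = atan 0.1 = 5.71°;  2α = 11.42°
n_0 = (+0.1398, -0.9902)
n_1 = (+0.9050, -0.4254)
n_2 = (+0.7237, +0.6901)
n_3 = (-0.2169, +0.9762)
n_4 = (-0.9333, +0.3590)
n_5 = (-0.7127, -0.7014)
  (0,1): δ = 123.21°  ·
  (0,2): δ = 54.40°  ·
  (0,3): δ = 4.49°  ✓
  (0,4): δ = 60.93°  ·
  (0,5): δ = 126.51°  ·
  (1,2): δ = 111.19°  ·
  (1,3): δ = 52.30°  ·
  (1,4): δ = 4.14°  ✓
  (1,5): δ = 69.72°  ·
  (2,3): δ = 121.11°  ·
  (2,4): δ = 64.67°  ·
  (2,5): δ = 0.91°  ✓
  (3,4): δ = 123.57°  ·
  (3,5): δ = 57.99°  ·
  (4,5): δ = 114.42°  ·
antipodal pairs: 3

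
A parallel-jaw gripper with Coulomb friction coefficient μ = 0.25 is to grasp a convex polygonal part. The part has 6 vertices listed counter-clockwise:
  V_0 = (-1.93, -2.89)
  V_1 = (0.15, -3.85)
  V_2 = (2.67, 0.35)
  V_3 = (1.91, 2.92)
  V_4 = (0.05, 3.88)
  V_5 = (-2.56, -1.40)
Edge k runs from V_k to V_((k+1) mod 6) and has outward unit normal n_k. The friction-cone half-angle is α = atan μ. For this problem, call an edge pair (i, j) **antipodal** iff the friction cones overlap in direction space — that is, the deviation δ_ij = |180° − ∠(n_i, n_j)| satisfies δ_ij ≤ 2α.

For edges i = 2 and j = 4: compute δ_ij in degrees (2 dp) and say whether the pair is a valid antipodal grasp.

δ = 42.78°, invalid

α = atan 0.25 = 14.04°;  2α = 28.07°
edge 2: e_2 = (-0.76, +2.57);  n_2 = (+0.9589, +0.2836)
edge 4: e_4 = (-2.61, -5.28);  n_4 = (-0.8965, +0.4431)
∠(n_2, n_4) = 137.22°
δ = |180° − 137.22°| = 42.78°
42.78° > 2α = 28.07°  →  invalid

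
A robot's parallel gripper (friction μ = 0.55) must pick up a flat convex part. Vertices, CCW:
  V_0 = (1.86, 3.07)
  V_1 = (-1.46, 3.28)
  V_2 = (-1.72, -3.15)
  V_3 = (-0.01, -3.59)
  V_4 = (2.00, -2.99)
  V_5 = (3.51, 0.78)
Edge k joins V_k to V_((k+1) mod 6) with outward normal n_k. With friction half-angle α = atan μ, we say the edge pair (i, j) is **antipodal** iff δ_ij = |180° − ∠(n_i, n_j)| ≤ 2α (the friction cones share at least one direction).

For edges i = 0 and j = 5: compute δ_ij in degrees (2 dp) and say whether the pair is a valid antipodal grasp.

δ = 129.39°, invalid

α = atan 0.55 = 28.81°;  2α = 57.62°
edge 0: e_0 = (-3.32, +0.21);  n_0 = (+0.0631, +0.9980)
edge 5: e_5 = (-1.65, +2.29);  n_5 = (+0.8113, +0.5846)
∠(n_0, n_5) = 50.61°
δ = |180° − 50.61°| = 129.39°
129.39° > 2α = 57.62°  →  invalid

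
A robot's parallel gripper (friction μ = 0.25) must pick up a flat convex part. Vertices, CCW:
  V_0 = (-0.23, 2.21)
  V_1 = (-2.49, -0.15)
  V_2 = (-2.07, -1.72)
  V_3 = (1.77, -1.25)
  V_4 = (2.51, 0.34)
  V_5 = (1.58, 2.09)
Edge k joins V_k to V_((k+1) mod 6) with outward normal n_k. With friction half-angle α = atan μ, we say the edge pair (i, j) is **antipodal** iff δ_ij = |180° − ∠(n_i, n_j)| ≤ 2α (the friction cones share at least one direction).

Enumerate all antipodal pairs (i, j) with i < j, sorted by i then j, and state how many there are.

α = atan 0.25 = 14.04°;  2α = 28.07°
n_0 = (-0.7222, +0.6916)
n_1 = (-0.9660, -0.2584)
n_2 = (+0.1215, -0.9926)
n_3 = (+0.9066, -0.4219)
n_4 = (+0.8831, +0.4693)
n_5 = (+0.0662, +0.9978)
  (0,1): δ = 121.26°  ·
  (0,2): δ = 39.26°  ·
  (0,3): δ = 18.80°  ✓
  (0,4): δ = 71.75°  ·
  (0,5): δ = 129.97°  ·
  (1,2): δ = 98.00°  ·
  (1,3): δ = 39.93°  ·
  (1,4): δ = 13.01°  ✓
  (1,5): δ = 71.23°  ·
  (2,3): δ = 121.94°  ·
  (2,4): δ = 68.99°  ·
  (2,5): δ = 10.77°  ✓
  (3,4): δ = 127.05°  ·
  (3,5): δ = 68.84°  ·
  (4,5): δ = 121.78°  ·
antipodal pairs: 3

count = 3; pairs: (0,3), (1,4), (2,5)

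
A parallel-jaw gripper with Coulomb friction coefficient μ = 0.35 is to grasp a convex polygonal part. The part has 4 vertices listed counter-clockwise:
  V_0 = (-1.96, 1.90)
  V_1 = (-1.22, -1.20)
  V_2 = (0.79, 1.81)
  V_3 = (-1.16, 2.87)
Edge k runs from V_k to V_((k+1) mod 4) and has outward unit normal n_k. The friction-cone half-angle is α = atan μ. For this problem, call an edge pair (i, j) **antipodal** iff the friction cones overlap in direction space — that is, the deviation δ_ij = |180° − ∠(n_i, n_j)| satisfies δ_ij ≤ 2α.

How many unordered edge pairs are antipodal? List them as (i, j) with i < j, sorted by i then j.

α = atan 0.35 = 19.29°;  2α = 38.58°
n_0 = (-0.9727, -0.2322)
n_1 = (+0.8316, -0.5553)
n_2 = (+0.4776, +0.8786)
n_3 = (-0.7715, +0.6363)
  (0,1): δ = 47.16°  ·
  (0,2): δ = 48.05°  ·
  (0,3): δ = 127.06°  ·
  (1,2): δ = 84.79°  ·
  (1,3): δ = 5.78°  ✓
  (2,3): δ = 100.99°  ·
antipodal pairs: 1

count = 1; pairs: (1,3)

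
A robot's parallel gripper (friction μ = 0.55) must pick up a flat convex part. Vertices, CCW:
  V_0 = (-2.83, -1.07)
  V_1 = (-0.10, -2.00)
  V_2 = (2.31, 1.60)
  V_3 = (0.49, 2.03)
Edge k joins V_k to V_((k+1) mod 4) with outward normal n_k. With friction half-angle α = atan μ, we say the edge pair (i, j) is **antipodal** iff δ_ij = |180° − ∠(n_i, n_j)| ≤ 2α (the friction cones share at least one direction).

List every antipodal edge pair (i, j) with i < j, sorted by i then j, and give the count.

α = atan 0.55 = 28.81°;  2α = 57.62°
n_0 = (-0.3225, -0.9466)
n_1 = (+0.8310, -0.5563)
n_2 = (+0.2299, +0.9732)
n_3 = (-0.6825, +0.7309)
  (0,1): δ = 104.99°  ·
  (0,2): δ = 5.52°  ✓
  (0,3): δ = 61.85°  ·
  (1,2): δ = 69.49°  ·
  (1,3): δ = 13.16°  ✓
  (2,3): δ = 123.67°  ·
antipodal pairs: 2

count = 2; pairs: (0,2), (1,3)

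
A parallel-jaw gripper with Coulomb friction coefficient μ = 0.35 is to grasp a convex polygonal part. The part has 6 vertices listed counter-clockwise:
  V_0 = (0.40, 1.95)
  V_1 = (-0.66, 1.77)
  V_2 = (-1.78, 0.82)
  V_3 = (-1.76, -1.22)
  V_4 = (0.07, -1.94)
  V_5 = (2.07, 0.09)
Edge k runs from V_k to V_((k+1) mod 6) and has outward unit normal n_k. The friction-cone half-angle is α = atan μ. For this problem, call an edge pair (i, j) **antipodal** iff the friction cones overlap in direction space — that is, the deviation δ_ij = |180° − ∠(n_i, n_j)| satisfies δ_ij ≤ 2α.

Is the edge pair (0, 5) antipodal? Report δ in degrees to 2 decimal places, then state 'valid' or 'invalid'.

δ = 122.28°, invalid

α = atan 0.35 = 19.29°;  2α = 38.58°
edge 0: e_0 = (-1.06, -0.18);  n_0 = (-0.1674, +0.9859)
edge 5: e_5 = (-1.67, +1.86);  n_5 = (+0.7441, +0.6681)
∠(n_0, n_5) = 57.72°
δ = |180° − 57.72°| = 122.28°
122.28° > 2α = 38.58°  →  invalid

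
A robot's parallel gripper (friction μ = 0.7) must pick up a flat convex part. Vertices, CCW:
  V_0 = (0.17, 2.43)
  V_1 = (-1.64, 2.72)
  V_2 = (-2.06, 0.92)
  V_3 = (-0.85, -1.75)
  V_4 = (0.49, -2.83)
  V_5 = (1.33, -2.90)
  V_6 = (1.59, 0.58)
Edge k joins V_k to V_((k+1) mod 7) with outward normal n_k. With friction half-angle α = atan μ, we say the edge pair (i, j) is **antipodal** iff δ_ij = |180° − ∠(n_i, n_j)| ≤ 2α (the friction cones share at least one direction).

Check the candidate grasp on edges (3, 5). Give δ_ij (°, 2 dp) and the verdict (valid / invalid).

δ = 55.41°, valid

α = atan 0.7 = 34.99°;  2α = 69.98°
edge 3: e_3 = (+1.34, -1.08);  n_3 = (-0.6275, -0.7786)
edge 5: e_5 = (+0.26, +3.48);  n_5 = (+0.9972, -0.0745)
∠(n_3, n_5) = 124.59°
δ = |180° − 124.59°| = 55.41°
55.41° ≤ 2α = 69.98°  →  valid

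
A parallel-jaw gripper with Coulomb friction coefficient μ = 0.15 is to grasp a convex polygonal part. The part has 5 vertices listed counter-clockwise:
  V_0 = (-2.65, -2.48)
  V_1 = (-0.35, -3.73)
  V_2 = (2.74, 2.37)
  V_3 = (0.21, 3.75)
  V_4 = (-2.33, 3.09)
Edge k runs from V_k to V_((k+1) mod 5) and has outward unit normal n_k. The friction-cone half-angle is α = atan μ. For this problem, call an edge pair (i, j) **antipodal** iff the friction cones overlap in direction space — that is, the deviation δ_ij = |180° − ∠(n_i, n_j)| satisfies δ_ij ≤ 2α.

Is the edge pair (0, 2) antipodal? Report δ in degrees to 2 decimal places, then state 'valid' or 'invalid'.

δ = 0.09°, valid

α = atan 0.15 = 8.53°;  2α = 17.06°
edge 0: e_0 = (+2.30, -1.25);  n_0 = (-0.4775, -0.8786)
edge 2: e_2 = (-2.53, +1.38);  n_2 = (+0.4789, +0.8779)
∠(n_0, n_2) = 179.91°
δ = |180° − 179.91°| = 0.09°
0.09° ≤ 2α = 17.06°  →  valid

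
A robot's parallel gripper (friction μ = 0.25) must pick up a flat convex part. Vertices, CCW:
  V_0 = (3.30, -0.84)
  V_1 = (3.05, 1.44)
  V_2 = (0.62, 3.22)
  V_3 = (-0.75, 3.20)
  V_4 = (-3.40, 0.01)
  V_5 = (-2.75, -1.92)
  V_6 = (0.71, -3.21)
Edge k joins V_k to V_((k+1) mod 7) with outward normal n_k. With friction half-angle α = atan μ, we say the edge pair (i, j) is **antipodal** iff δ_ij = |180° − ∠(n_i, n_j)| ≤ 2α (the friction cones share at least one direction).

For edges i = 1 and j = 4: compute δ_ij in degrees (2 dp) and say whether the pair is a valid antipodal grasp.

δ = 35.16°, invalid

α = atan 0.25 = 14.04°;  2α = 28.07°
edge 1: e_1 = (-2.43, +1.78);  n_1 = (+0.5909, +0.8067)
edge 4: e_4 = (+0.65, -1.93);  n_4 = (-0.9477, -0.3192)
∠(n_1, n_4) = 144.84°
δ = |180° − 144.84°| = 35.16°
35.16° > 2α = 28.07°  →  invalid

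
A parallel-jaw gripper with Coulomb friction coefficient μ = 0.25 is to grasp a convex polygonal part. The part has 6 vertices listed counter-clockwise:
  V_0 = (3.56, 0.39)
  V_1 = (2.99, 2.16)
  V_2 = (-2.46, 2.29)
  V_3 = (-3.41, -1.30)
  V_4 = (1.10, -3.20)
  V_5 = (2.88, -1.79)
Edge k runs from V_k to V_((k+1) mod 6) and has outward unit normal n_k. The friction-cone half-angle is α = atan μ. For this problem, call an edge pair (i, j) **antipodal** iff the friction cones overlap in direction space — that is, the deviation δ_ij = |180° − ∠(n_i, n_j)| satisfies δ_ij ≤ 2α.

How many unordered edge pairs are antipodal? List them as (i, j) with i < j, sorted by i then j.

count = 2; pairs: (1,3), (2,5)

α = atan 0.25 = 14.04°;  2α = 28.07°
n_0 = (+0.9519, +0.3065)
n_1 = (+0.0238, +0.9997)
n_2 = (-0.9667, +0.2558)
n_3 = (-0.3882, -0.9216)
n_4 = (+0.6209, -0.7839)
n_5 = (+0.9546, -0.2978)
  (0,1): δ = 109.22°  ·
  (0,2): δ = 32.67°  ·
  (0,3): δ = 49.30°  ·
  (0,4): δ = 110.53°  ·
  (0,5): δ = 144.83°  ·
  (1,2): δ = 103.46°  ·
  (1,3): δ = 21.48°  ✓
  (1,4): δ = 39.75°  ·
  (1,5): δ = 74.04°  ·
  (2,3): δ = 98.02°  ·
  (2,4): δ = 36.79°  ·
  (2,5): δ = 2.50°  ✓
  (3,4): δ = 118.77°  ·
  (3,5): δ = 84.48°  ·
  (4,5): δ = 145.71°  ·
antipodal pairs: 2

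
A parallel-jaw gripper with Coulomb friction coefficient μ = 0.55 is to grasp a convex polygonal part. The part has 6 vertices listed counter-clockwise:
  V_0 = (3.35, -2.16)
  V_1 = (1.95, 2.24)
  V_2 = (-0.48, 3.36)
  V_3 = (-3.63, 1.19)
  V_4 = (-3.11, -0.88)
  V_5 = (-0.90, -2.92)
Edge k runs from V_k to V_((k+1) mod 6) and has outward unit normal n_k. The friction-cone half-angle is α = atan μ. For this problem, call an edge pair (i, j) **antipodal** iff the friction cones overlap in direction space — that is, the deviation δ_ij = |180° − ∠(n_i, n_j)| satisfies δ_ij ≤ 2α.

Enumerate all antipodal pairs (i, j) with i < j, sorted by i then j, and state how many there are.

α = atan 0.55 = 28.81°;  2α = 57.62°
n_0 = (+0.9529, +0.3032)
n_1 = (+0.4186, +0.9082)
n_2 = (-0.5673, +0.8235)
n_3 = (-0.9699, -0.2436)
n_4 = (-0.6783, -0.7348)
n_5 = (+0.1760, -0.9844)
  (0,1): δ = 132.40°  ·
  (0,2): δ = 73.09°  ·
  (0,3): δ = 3.55°  ✓
  (0,4): δ = 29.64°  ✓
  (0,5): δ = 82.49°  ·
  (1,2): δ = 120.69°  ·
  (1,3): δ = 51.15°  ✓
  (1,4): δ = 17.96°  ✓
  (1,5): δ = 34.88°  ✓
  (2,3): δ = 110.46°  ·
  (2,4): δ = 77.27°  ·
  (2,5): δ = 24.42°  ✓
  (3,4): δ = 146.81°  ·
  (3,5): δ = 93.96°  ·
  (4,5): δ = 127.15°  ·
antipodal pairs: 6

count = 6; pairs: (0,3), (0,4), (1,3), (1,4), (1,5), (2,5)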